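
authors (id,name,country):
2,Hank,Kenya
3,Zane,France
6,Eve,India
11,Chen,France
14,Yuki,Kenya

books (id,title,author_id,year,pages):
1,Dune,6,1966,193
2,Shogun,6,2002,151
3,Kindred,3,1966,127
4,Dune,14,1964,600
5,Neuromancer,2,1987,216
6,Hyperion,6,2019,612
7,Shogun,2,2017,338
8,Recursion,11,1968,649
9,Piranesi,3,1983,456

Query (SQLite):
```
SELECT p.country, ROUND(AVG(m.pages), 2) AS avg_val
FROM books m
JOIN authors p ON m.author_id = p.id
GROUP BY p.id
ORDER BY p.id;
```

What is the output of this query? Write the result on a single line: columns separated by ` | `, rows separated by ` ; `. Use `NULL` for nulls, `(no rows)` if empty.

Kenya | 277 ; France | 291.5 ; India | 318.67 ; France | 649 ; Kenya | 600

Join each books row to its authors via author_id.
Group joined rows by authors.id; compute ROUND(AVG(m.pages), 2) per group.
  2: ids {5, 7} → ROUND(AVG(m.pages), 2)=277
  3: ids {3, 9} → ROUND(AVG(m.pages), 2)=291.5
  6: ids {1, 2, 6} → ROUND(AVG(m.pages), 2)=318.67
  11: ids {8} → ROUND(AVG(m.pages), 2)=649
  14: ids {4} → ROUND(AVG(m.pages), 2)=600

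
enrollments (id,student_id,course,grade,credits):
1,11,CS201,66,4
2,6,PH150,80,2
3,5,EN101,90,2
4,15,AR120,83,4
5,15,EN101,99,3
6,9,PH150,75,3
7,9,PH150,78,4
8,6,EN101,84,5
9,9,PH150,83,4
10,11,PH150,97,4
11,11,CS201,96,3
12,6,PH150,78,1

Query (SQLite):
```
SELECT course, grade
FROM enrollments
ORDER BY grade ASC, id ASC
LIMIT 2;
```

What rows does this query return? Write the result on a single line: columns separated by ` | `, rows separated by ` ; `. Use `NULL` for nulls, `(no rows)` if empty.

CS201 | 66 ; PH150 | 75

Sort by grade asc, tiebreak id asc: (66, id=1), (75, id=6), (78, id=7), (78, id=12), (80, id=2) …. Take first 2.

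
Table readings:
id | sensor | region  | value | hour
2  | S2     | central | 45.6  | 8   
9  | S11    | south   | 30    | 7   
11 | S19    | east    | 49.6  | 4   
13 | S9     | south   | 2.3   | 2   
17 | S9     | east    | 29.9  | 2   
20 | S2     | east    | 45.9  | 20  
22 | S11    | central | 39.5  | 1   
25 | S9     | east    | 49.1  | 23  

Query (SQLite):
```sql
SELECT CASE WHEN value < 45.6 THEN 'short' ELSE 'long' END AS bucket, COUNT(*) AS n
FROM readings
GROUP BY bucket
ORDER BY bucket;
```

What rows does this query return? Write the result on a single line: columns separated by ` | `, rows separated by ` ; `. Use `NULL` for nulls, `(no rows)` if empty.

long | 4 ; short | 4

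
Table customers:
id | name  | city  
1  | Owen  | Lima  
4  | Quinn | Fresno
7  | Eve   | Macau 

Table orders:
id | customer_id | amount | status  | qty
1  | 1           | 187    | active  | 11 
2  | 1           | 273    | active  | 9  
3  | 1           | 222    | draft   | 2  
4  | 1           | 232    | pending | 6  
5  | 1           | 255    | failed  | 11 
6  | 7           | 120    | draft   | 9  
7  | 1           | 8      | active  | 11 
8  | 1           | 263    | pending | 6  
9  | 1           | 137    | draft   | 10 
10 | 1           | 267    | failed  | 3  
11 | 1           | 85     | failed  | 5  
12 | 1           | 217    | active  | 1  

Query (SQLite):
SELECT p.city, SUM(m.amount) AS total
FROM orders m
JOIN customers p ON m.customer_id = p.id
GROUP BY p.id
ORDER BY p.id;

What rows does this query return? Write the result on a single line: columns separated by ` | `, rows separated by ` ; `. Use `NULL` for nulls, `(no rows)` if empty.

Lima | 2146 ; Macau | 120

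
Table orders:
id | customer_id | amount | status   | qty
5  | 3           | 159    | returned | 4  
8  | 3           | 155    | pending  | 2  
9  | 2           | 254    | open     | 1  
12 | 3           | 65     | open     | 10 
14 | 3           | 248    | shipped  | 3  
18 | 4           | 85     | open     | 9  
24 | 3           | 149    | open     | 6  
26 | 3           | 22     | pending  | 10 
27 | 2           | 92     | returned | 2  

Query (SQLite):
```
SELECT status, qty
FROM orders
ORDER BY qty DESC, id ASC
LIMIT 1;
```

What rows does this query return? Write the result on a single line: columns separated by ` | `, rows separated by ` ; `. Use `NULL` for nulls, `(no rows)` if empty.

Sort by qty desc, tiebreak id asc: (10, id=12), (10, id=26), (9, id=18), (6, id=24) …. Take first 1.

open | 10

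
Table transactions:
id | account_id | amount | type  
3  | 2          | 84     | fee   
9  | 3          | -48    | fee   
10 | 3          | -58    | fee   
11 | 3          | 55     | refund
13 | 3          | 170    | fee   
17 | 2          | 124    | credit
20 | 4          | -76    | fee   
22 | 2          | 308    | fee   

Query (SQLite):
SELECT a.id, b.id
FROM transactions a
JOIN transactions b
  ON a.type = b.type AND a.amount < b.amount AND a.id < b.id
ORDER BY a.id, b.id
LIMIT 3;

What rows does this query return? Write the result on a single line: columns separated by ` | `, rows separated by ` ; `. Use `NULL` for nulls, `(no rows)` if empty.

Pairs (a,b) with same type, a.amount < b.amount, a.id < b.id.
type groups: credit:{17} fee:{3,9,10,13,20,22} refund:{11}
Ordered by (a.id, b.id); first 3.

3 | 13 ; 3 | 22 ; 9 | 13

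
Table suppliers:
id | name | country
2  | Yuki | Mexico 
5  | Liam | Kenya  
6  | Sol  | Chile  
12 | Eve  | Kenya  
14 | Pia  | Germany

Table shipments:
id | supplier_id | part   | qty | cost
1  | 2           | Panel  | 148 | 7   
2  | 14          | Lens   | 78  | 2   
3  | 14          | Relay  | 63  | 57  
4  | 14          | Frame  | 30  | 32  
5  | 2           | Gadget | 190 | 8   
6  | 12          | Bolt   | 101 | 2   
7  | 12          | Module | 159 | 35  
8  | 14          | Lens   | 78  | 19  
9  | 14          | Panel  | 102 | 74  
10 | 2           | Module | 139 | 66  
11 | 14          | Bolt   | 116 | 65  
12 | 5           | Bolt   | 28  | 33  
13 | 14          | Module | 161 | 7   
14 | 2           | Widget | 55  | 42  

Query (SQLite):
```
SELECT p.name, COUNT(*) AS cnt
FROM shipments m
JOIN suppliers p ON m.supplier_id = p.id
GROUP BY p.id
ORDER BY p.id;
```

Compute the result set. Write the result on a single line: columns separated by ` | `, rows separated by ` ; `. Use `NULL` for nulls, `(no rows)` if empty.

Yuki | 4 ; Liam | 1 ; Eve | 2 ; Pia | 7

Join each shipments row to its suppliers via supplier_id.
Group joined rows by suppliers.id; compute COUNT(*) per group.
  2: ids {1, 5, 10, 14} → COUNT(*)=4
  5: ids {12} → COUNT(*)=1
  12: ids {6, 7} → COUNT(*)=2
  14: ids {2, 3, 4, 8, 9, 11, 13} → COUNT(*)=7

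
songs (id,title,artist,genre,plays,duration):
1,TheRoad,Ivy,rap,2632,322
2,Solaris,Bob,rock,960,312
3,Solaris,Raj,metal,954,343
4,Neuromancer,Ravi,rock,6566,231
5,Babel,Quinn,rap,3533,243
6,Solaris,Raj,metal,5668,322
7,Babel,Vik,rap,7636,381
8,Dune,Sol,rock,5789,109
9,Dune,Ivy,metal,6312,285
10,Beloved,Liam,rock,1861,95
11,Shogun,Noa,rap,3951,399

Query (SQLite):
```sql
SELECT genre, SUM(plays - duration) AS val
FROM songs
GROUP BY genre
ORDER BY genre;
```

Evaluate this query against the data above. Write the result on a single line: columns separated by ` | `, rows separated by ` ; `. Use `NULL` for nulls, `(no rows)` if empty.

For each row compute plays - duration.
Group by genre; take SUM of the expression per group.
  metal: ids {3, 6, 9} → SUM(plays - duration)=11984
  rap: ids {1, 5, 7, 11} → SUM(plays - duration)=16407
  rock: ids {2, 4, 8, 10} → SUM(plays - duration)=14429

metal | 11984 ; rap | 16407 ; rock | 14429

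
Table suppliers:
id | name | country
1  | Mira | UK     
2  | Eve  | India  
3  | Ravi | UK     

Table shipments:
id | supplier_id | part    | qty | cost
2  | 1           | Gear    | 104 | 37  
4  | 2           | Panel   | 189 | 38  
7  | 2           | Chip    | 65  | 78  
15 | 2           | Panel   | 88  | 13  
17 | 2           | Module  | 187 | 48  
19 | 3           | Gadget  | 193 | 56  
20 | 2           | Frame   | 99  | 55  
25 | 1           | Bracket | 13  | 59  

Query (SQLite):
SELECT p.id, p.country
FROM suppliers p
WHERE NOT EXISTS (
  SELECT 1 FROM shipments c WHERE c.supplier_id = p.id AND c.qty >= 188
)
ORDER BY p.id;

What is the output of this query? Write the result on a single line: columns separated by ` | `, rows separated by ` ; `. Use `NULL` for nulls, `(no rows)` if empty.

1 | UK

For each suppliers row, check whether any shipments with matching supplier_id has qty >= 188.
Keep rows where that is false.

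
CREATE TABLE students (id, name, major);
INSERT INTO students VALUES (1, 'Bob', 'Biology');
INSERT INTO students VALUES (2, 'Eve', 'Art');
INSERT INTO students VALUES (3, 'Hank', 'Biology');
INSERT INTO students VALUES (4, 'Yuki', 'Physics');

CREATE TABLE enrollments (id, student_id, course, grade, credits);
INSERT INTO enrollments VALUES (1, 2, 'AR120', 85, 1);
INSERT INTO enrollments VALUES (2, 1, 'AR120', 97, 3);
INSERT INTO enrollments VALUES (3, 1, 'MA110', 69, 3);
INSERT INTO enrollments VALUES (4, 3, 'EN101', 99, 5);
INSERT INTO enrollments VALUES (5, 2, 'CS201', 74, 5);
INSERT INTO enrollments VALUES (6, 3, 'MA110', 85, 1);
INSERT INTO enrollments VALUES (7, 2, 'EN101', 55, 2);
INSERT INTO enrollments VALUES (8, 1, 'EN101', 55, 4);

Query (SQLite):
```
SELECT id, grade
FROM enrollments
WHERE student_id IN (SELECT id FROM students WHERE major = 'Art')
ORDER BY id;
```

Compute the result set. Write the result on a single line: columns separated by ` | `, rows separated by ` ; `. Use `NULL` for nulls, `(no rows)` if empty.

1 | 85 ; 5 | 74 ; 7 | 55

Inner query: students.id where major = 'Art'.
Outer: keep enrollments rows whose student_id is in that set.
Inner query → {2}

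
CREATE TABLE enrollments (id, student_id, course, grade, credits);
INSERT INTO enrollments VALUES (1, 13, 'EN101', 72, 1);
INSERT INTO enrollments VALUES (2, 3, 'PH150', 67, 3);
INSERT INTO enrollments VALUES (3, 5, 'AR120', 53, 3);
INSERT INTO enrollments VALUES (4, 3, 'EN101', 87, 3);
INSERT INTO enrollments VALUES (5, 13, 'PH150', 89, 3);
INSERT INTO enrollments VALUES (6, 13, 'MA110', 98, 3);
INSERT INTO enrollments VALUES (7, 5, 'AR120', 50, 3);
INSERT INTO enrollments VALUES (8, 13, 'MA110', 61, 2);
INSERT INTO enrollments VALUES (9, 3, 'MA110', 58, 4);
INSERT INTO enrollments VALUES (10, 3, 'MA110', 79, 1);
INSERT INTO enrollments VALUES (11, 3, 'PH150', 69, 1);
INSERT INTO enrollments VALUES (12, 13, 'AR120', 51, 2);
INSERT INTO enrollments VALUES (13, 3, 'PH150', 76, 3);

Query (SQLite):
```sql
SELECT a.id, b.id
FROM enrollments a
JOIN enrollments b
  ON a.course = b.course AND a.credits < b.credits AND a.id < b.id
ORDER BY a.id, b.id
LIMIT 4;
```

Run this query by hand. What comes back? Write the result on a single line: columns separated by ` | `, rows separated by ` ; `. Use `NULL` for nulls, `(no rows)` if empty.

1 | 4 ; 6 | 9 ; 8 | 9 ; 11 | 13

Pairs (a,b) with same course, a.credits < b.credits, a.id < b.id.
course groups: AR120:{3,7,12} EN101:{1,4} MA110:{6,8,9,10} PH150:{2,5,11,13}
Ordered by (a.id, b.id); first 4.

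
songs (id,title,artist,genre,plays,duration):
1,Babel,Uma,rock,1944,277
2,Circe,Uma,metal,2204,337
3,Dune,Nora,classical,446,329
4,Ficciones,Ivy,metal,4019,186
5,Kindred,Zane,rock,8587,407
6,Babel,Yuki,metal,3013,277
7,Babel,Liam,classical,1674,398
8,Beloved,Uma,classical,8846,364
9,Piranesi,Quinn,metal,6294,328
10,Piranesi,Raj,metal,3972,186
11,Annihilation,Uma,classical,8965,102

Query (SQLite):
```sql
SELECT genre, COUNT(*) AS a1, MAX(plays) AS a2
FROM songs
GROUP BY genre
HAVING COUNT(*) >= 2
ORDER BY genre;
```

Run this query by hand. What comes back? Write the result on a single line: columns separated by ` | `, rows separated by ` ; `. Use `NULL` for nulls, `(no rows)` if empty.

Group songs by genre.
Per group compute: COUNT(*), MAX(plays).
HAVING: drop groups with fewer than 2 rows.
  classical: ids {3, 7, 8, 11} → COUNT(*)=4, MAX(plays)=8965
  metal: ids {2, 4, 6, 9, 10} → COUNT(*)=5, MAX(plays)=6294
  rock: ids {1, 5} → COUNT(*)=2, MAX(plays)=8587

classical | 4 | 8965 ; metal | 5 | 6294 ; rock | 2 | 8587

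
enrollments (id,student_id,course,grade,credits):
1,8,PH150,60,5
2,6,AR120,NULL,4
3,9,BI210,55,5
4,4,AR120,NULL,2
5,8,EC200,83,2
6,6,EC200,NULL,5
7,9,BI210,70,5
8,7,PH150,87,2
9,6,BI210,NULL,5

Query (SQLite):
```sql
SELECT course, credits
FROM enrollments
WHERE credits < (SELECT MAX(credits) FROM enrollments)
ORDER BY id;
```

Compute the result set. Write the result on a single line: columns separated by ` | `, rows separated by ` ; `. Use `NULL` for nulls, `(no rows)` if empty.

AR120 | 4 ; AR120 | 2 ; EC200 | 2 ; PH150 | 2

Scalar subquery: MAX(credits) over all enrollments rows = 5.
Keep rows where credits < that value.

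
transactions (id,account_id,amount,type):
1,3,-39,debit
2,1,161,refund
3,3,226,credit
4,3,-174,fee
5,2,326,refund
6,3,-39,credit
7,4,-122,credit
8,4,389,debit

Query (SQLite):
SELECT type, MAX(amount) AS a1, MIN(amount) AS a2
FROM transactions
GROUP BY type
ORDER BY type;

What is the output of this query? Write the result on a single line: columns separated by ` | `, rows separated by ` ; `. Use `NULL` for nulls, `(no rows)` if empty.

Group transactions by type.
Per group compute: MAX(amount), MIN(amount).
  credit: ids {3, 6, 7} → MAX(amount)=226, MIN(amount)=-122
  debit: ids {1, 8} → MAX(amount)=389, MIN(amount)=-39
  fee: ids {4} → MAX(amount)=-174, MIN(amount)=-174
  refund: ids {2, 5} → MAX(amount)=326, MIN(amount)=161

credit | 226 | -122 ; debit | 389 | -39 ; fee | -174 | -174 ; refund | 326 | 161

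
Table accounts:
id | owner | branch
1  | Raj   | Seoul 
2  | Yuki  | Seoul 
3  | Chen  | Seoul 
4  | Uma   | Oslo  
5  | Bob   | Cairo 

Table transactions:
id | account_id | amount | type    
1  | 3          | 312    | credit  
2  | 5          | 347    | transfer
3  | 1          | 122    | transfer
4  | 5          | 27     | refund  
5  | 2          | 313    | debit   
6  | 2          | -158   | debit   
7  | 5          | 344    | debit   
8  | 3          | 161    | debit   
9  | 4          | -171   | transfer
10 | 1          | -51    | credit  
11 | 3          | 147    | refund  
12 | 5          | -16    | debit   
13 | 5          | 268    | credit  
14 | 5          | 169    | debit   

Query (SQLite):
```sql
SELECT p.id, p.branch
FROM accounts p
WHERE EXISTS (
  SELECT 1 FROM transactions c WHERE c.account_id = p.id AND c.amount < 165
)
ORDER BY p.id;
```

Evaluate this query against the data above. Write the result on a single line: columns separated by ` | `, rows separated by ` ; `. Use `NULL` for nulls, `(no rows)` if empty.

1 | Seoul ; 2 | Seoul ; 3 | Seoul ; 4 | Oslo ; 5 | Cairo

For each accounts row, check whether any transactions with matching account_id has amount < 165.
Keep rows where that is true.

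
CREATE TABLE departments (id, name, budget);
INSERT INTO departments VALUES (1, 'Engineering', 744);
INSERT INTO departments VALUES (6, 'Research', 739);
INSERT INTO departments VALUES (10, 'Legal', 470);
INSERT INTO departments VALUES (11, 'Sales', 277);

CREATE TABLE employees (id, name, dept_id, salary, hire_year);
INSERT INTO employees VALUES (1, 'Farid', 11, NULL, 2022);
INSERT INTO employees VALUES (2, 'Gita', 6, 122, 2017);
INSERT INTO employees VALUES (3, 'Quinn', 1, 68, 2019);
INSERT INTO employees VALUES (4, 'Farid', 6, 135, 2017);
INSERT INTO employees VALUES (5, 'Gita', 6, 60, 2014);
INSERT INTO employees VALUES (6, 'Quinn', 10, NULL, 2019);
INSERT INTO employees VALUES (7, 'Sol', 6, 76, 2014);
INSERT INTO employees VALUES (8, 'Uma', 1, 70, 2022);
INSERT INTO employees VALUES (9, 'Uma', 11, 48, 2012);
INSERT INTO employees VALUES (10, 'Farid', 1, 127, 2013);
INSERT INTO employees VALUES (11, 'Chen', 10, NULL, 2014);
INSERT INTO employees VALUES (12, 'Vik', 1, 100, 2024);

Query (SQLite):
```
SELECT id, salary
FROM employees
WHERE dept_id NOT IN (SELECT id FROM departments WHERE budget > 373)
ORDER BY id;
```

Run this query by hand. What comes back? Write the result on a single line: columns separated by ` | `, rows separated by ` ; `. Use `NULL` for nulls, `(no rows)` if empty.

1 | NULL ; 9 | 48

Inner query: departments.id where budget > 373.
Outer: keep employees rows whose dept_id is not in that set.
Inner query → {1, 6, 10}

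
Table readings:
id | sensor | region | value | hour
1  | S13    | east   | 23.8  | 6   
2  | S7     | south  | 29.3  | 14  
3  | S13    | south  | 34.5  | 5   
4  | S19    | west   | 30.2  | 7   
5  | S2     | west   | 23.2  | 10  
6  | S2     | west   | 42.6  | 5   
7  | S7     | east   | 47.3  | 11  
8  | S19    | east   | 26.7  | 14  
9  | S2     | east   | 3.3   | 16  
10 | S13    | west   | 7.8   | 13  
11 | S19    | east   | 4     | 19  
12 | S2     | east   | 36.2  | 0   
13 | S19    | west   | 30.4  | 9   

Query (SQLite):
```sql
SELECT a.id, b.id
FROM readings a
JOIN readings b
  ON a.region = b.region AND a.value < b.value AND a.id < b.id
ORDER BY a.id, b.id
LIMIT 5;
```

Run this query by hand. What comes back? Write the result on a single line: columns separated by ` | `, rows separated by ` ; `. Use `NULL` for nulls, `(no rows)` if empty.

1 | 7 ; 1 | 8 ; 1 | 12 ; 2 | 3 ; 4 | 6

Pairs (a,b) with same region, a.value < b.value, a.id < b.id.
region groups: east:{1,7,8,9,11,12} south:{2,3} west:{4,5,6,10,13}
Ordered by (a.id, b.id); first 5.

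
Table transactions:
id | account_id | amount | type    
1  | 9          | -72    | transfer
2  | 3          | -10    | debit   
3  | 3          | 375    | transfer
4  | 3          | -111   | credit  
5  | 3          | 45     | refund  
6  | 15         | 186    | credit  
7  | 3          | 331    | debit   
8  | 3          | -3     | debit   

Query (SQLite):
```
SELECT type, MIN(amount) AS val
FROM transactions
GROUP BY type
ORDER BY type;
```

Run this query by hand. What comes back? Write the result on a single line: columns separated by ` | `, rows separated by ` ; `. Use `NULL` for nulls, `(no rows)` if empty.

credit | -111 ; debit | -10 ; refund | 45 ; transfer | -72

Partition transactions by type; compute MIN(amount) within each group.
  credit: ids {4, 6} → MIN(amount)=-111
  debit: ids {2, 7, 8} → MIN(amount)=-10
  refund: ids {5} → MIN(amount)=45
  transfer: ids {1, 3} → MIN(amount)=-72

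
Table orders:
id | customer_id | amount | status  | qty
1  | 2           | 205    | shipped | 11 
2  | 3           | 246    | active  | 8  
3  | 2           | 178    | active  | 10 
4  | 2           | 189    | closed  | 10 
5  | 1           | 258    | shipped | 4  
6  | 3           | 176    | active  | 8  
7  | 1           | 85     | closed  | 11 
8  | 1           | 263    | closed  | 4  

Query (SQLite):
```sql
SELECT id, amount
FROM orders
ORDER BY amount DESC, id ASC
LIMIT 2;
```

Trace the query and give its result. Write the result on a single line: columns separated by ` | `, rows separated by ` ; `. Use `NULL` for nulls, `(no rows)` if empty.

8 | 263 ; 5 | 258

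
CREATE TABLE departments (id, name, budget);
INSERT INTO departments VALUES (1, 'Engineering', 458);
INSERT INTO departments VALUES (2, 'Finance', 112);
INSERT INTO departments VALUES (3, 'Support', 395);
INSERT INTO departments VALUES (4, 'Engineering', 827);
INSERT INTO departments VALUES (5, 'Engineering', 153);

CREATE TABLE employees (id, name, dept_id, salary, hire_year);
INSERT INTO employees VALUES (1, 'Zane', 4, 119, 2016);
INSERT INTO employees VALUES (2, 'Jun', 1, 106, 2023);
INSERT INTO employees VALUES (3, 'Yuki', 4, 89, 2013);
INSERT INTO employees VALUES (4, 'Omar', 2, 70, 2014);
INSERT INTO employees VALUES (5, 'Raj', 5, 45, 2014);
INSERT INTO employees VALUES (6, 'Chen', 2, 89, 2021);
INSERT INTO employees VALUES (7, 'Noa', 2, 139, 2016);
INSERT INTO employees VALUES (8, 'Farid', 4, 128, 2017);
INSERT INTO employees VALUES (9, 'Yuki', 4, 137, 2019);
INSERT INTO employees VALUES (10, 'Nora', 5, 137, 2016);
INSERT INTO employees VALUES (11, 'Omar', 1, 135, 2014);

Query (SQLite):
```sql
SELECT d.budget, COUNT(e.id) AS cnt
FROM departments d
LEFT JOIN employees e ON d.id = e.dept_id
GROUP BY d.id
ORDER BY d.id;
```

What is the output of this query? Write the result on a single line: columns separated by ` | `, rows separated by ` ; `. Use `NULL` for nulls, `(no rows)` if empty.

LEFT JOIN keeps every departments row; unmatched ones get NULL for employees columns.
Group by departments.id and compute COUNT(e.id). COUNT(col) of an all-NULL group is 0.
  1: ids {2, 11} → COUNT(e.id)=2
  2: ids {4, 6, 7} → COUNT(e.id)=3
  3: ids {—} → COUNT(e.id)=0
  4: ids {1, 3, 8, 9} → COUNT(e.id)=4
  5: ids {5, 10} → COUNT(e.id)=2

458 | 2 ; 112 | 3 ; 395 | 0 ; 827 | 4 ; 153 | 2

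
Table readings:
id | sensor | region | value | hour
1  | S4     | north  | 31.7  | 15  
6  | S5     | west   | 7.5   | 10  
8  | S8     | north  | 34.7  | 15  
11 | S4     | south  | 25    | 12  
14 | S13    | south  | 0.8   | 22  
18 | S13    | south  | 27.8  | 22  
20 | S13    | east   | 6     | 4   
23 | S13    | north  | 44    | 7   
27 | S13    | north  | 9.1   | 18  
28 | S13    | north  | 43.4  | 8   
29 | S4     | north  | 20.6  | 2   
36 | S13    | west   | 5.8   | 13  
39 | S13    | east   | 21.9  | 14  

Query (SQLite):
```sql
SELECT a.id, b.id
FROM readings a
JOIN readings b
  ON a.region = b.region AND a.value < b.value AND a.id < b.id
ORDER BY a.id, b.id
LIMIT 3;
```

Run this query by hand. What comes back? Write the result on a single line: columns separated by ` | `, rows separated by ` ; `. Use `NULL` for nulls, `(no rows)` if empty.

Pairs (a,b) with same region, a.value < b.value, a.id < b.id.
region groups: east:{20,39} north:{1,8,23,27,28,29} south:{11,14,18} west:{6,36}
Ordered by (a.id, b.id); first 3.

1 | 8 ; 1 | 23 ; 1 | 28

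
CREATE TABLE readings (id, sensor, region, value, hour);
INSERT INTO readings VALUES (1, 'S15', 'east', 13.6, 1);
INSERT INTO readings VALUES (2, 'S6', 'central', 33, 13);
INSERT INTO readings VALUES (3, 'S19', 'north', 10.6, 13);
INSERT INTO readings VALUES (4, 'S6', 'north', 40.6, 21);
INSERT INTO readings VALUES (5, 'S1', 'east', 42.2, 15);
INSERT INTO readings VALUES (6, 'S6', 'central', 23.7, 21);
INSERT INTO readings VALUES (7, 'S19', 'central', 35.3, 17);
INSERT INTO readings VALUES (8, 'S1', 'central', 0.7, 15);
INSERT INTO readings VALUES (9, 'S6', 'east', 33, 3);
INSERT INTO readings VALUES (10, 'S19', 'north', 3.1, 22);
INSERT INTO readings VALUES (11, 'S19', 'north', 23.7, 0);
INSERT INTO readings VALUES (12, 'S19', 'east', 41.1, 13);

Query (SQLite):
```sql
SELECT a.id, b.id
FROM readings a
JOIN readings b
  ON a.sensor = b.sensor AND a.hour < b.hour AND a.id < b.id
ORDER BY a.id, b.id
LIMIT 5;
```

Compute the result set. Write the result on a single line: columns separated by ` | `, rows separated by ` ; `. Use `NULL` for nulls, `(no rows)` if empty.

Pairs (a,b) with same sensor, a.hour < b.hour, a.id < b.id.
sensor groups: S1:{5,8} S15:{1} S19:{3,7,10,11,12} S6:{2,4,6,9}
Ordered by (a.id, b.id); first 5.

2 | 4 ; 2 | 6 ; 3 | 7 ; 3 | 10 ; 7 | 10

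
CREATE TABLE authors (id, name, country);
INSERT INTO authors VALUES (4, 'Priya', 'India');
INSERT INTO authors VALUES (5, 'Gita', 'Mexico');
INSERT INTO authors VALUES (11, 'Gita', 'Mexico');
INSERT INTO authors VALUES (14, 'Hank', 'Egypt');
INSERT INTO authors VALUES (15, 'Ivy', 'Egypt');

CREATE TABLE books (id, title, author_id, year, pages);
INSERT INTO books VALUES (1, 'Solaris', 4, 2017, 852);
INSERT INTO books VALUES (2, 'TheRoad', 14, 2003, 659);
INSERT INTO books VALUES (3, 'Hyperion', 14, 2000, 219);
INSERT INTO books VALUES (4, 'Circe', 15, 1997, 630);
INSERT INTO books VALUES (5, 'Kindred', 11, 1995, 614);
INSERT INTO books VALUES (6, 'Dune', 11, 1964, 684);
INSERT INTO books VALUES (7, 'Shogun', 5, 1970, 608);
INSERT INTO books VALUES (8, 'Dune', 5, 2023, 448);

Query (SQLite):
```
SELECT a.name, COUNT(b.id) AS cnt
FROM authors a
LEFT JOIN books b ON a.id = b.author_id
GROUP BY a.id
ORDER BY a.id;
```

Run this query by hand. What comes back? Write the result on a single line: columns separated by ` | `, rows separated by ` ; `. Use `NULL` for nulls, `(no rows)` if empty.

Priya | 1 ; Gita | 2 ; Gita | 2 ; Hank | 2 ; Ivy | 1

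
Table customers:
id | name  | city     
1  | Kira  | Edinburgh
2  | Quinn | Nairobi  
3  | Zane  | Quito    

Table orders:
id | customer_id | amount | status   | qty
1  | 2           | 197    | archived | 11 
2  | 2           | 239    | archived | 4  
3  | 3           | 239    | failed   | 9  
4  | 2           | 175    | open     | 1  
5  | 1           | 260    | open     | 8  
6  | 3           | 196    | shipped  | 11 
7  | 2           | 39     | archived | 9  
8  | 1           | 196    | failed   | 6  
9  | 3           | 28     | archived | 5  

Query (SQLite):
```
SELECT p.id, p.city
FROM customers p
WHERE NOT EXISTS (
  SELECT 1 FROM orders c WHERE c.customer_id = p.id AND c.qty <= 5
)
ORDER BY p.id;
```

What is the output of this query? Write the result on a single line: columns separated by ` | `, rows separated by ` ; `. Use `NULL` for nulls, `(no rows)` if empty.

For each customers row, check whether any orders with matching customer_id has qty <= 5.
Keep rows where that is false.

1 | Edinburgh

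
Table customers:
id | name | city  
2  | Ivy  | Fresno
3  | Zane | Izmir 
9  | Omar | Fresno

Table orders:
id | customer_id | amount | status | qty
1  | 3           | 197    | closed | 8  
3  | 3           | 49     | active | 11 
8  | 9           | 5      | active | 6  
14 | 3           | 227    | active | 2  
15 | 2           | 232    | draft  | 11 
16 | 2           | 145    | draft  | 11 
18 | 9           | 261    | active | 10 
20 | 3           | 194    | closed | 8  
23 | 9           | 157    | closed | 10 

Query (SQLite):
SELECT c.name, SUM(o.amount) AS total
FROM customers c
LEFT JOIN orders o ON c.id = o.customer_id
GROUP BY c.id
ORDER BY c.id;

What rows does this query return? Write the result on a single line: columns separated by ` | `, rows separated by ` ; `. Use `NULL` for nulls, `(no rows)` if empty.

Ivy | 377 ; Zane | 667 ; Omar | 423

LEFT JOIN keeps every customers row; unmatched ones get NULL for orders columns.
Group by customers.id and compute SUM(o.amount). SUM over an all-NULL group is NULL.
  2: ids {15, 16} → SUM(o.amount)=377
  3: ids {1, 3, 14, 20} → SUM(o.amount)=667
  9: ids {8, 18, 23} → SUM(o.amount)=423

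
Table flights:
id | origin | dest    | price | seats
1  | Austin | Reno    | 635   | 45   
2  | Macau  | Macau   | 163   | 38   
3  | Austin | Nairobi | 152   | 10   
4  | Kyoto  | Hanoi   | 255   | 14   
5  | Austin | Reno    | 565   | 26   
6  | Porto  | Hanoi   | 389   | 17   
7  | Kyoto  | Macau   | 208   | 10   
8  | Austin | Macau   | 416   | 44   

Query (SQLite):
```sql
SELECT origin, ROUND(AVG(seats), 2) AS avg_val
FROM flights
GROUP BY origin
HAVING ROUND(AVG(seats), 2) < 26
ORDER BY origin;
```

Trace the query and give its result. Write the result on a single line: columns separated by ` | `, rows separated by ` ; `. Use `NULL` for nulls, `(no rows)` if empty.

Kyoto | 12 ; Porto | 17

Partition flights by origin; compute ROUND(AVG(seats), 2) within each group.
HAVING: keep groups where ROUND(AVG(seats), 2) < 26.
  Austin: ids {1, 3, 5, 8} → ROUND(AVG(seats), 2)=31.25
  Kyoto: ids {4, 7} → ROUND(AVG(seats), 2)=12
  Macau: ids {2} → ROUND(AVG(seats), 2)=38
  Porto: ids {6} → ROUND(AVG(seats), 2)=17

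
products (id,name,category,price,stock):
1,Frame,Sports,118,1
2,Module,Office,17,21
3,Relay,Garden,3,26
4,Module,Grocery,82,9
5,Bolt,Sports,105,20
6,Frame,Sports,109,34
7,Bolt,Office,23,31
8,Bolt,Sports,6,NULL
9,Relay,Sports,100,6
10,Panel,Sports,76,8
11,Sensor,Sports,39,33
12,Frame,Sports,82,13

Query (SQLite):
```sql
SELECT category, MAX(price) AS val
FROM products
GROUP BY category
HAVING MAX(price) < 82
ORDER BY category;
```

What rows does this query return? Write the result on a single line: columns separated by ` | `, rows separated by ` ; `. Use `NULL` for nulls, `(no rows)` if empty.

Garden | 3 ; Office | 23

Partition products by category; compute MAX(price) within each group.
HAVING: keep groups where MAX(price) < 82.
  Garden: ids {3} → MAX(price)=3
  Grocery: ids {4} → MAX(price)=82
  Office: ids {2, 7} → MAX(price)=23
  Sports: ids {1, 5, 6, 8, 9, 10, 11, 12} → MAX(price)=118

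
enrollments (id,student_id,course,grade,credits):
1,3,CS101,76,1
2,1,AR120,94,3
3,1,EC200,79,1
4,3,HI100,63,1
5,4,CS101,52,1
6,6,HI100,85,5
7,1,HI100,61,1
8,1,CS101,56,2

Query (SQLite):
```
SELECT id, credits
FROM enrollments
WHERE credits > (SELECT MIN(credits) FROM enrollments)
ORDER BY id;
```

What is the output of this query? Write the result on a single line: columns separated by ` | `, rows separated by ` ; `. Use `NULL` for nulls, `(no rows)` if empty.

Scalar subquery: MIN(credits) over all enrollments rows = 1.
Keep rows where credits > that value.

2 | 3 ; 6 | 5 ; 8 | 2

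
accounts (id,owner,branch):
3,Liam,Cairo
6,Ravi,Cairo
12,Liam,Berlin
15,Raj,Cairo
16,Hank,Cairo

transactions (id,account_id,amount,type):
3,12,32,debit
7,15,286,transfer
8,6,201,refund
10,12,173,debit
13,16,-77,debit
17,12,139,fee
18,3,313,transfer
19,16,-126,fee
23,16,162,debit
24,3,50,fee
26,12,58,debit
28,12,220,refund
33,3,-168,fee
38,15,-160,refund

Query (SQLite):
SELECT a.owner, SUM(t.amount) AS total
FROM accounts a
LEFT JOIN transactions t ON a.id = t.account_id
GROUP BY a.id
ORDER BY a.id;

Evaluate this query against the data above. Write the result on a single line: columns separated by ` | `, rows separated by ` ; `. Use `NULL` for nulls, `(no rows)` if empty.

Liam | 195 ; Ravi | 201 ; Liam | 622 ; Raj | 126 ; Hank | -41

LEFT JOIN keeps every accounts row; unmatched ones get NULL for transactions columns.
Group by accounts.id and compute SUM(t.amount). SUM over an all-NULL group is NULL.
  3: ids {18, 24, 33} → SUM(t.amount)=195
  6: ids {8} → SUM(t.amount)=201
  12: ids {3, 10, 17, 26, 28} → SUM(t.amount)=622
  15: ids {7, 38} → SUM(t.amount)=126
  16: ids {13, 19, 23} → SUM(t.amount)=-41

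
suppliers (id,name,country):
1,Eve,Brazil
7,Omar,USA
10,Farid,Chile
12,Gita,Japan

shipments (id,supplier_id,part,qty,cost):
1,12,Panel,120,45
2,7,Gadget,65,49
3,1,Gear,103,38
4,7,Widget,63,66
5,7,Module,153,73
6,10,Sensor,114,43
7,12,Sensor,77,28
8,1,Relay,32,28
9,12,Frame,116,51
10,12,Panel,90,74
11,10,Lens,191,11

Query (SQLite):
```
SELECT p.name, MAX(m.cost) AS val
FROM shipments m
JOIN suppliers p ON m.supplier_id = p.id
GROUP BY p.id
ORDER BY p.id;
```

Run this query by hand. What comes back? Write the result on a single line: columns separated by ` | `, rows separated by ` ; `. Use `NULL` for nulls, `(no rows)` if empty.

Join each shipments row to its suppliers via supplier_id.
Group joined rows by suppliers.id; compute MAX(m.cost) per group.
  1: ids {3, 8} → MAX(m.cost)=38
  7: ids {2, 4, 5} → MAX(m.cost)=73
  10: ids {6, 11} → MAX(m.cost)=43
  12: ids {1, 7, 9, 10} → MAX(m.cost)=74

Eve | 38 ; Omar | 73 ; Farid | 43 ; Gita | 74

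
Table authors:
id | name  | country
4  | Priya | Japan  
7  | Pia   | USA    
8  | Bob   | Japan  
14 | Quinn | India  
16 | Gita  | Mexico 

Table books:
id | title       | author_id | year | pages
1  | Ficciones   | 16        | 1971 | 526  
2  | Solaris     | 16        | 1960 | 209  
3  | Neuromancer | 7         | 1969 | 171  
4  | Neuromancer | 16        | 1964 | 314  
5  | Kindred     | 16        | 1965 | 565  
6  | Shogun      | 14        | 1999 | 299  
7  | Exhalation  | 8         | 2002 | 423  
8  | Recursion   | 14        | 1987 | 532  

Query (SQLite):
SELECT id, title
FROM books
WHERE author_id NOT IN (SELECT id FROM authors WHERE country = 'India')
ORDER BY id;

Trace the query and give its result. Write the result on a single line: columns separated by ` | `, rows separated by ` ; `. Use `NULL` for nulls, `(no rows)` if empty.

Inner query: authors.id where country = 'India'.
Outer: keep books rows whose author_id is not in that set.
Inner query → {14}

1 | Ficciones ; 2 | Solaris ; 3 | Neuromancer ; 4 | Neuromancer ; 5 | Kindred ; 7 | Exhalation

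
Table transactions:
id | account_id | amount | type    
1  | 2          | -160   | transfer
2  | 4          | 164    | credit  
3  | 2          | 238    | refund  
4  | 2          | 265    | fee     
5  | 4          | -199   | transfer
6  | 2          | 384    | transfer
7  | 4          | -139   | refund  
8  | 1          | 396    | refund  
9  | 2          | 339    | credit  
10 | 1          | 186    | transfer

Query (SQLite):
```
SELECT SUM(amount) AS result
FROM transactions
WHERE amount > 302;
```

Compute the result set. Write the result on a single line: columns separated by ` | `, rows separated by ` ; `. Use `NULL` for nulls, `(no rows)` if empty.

Rows where amount > 302 → amount values: [384, 396, 339].
SUM of non-NULL values = 1119.

1119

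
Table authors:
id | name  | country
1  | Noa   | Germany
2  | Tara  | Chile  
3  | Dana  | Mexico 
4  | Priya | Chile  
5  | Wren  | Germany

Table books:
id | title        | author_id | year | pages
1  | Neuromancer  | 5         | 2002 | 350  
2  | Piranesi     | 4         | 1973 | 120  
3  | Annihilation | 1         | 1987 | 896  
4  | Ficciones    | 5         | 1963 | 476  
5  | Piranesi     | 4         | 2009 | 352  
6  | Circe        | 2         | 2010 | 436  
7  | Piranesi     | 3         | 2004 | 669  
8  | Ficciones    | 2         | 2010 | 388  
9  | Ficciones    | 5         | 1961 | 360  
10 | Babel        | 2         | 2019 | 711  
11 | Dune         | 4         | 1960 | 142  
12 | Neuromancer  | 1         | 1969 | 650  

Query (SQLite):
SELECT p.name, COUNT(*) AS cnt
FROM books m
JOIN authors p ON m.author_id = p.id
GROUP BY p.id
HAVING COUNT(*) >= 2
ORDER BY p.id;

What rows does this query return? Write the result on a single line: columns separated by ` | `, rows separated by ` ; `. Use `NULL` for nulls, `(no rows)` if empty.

Join each books row to its authors via author_id.
Group joined rows by authors.id; compute COUNT(*) per group.
HAVING: keep groups with count ≥ 2.
  1: ids {3, 12} → COUNT(*)=2
  2: ids {6, 8, 10} → COUNT(*)=3
  3: ids {7} → COUNT(*)=1
  4: ids {2, 5, 11} → COUNT(*)=3
  5: ids {1, 4, 9} → COUNT(*)=3

Noa | 2 ; Tara | 3 ; Priya | 3 ; Wren | 3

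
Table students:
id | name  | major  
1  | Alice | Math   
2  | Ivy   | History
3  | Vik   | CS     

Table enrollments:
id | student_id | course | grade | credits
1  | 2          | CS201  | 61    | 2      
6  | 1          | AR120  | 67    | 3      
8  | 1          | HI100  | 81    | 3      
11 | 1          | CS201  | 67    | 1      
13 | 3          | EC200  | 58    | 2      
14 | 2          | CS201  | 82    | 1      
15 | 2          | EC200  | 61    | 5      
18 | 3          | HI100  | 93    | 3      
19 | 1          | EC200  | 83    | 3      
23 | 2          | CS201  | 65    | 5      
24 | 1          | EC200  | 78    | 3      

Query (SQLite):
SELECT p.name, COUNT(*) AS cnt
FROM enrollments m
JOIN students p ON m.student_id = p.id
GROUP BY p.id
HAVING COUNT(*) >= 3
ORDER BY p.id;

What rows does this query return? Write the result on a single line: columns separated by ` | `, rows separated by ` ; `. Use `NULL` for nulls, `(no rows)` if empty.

Join each enrollments row to its students via student_id.
Group joined rows by students.id; compute COUNT(*) per group.
HAVING: keep groups with count ≥ 3.
  1: ids {6, 8, 11, 19, 24} → COUNT(*)=5
  2: ids {1, 14, 15, 23} → COUNT(*)=4
  3: ids {13, 18} → COUNT(*)=2

Alice | 5 ; Ivy | 4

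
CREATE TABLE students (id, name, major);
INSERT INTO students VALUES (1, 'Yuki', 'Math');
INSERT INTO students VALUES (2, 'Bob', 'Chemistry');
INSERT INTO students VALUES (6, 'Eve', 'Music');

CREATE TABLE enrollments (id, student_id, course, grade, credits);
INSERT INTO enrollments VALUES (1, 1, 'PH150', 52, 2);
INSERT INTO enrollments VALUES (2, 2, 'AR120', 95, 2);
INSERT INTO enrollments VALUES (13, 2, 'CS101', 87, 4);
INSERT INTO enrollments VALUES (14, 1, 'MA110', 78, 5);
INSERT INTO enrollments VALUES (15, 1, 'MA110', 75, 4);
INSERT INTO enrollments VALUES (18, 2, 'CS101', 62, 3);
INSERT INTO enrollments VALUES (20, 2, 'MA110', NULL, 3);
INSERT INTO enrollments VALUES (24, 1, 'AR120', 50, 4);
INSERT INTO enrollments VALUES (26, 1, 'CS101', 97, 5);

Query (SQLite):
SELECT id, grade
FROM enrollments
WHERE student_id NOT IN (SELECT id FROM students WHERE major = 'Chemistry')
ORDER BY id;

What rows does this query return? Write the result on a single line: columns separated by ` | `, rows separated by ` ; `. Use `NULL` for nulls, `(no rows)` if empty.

1 | 52 ; 14 | 78 ; 15 | 75 ; 24 | 50 ; 26 | 97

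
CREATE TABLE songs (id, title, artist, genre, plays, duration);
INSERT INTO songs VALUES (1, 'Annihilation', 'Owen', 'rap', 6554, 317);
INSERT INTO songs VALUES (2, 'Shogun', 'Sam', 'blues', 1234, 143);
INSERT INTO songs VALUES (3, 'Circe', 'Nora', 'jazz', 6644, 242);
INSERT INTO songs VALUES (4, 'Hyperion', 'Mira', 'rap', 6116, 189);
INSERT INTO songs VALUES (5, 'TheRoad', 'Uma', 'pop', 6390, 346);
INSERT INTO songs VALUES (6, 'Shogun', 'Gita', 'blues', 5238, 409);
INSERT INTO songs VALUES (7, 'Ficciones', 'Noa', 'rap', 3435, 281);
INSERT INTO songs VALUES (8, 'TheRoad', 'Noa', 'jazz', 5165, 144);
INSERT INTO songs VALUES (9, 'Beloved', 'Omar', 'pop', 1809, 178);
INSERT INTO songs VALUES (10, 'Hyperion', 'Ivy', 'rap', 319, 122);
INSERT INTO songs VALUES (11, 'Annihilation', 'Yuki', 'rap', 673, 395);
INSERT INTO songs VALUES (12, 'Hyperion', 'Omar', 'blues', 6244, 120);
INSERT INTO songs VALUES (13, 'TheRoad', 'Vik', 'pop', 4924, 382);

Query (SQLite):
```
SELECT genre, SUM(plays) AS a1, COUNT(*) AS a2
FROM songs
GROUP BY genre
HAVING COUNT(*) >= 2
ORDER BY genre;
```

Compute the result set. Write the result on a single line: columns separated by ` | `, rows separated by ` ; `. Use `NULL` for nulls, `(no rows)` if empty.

blues | 12716 | 3 ; jazz | 11809 | 2 ; pop | 13123 | 3 ; rap | 17097 | 5

Group songs by genre.
Per group compute: SUM(plays), COUNT(*).
HAVING: drop groups with fewer than 2 rows.
  blues: ids {2, 6, 12} → SUM(plays)=12716, COUNT(*)=3
  jazz: ids {3, 8} → SUM(plays)=11809, COUNT(*)=2
  pop: ids {5, 9, 13} → SUM(plays)=13123, COUNT(*)=3
  rap: ids {1, 4, 7, 10, 11} → SUM(plays)=17097, COUNT(*)=5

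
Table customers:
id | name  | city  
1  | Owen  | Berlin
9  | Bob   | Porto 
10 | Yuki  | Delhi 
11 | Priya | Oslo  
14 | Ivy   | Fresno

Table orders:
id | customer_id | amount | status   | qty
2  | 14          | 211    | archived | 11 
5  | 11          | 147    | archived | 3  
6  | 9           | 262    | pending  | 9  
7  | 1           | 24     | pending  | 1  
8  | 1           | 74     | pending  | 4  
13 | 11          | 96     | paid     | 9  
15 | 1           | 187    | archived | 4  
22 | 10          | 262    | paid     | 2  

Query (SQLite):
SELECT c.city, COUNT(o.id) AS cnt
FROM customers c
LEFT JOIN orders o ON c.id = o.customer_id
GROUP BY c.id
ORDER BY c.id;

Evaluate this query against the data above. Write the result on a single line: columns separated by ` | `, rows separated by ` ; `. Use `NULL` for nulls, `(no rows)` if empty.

LEFT JOIN keeps every customers row; unmatched ones get NULL for orders columns.
Group by customers.id and compute COUNT(o.id). COUNT(col) of an all-NULL group is 0.
  1: ids {7, 8, 15} → COUNT(o.id)=3
  9: ids {6} → COUNT(o.id)=1
  10: ids {22} → COUNT(o.id)=1
  11: ids {5, 13} → COUNT(o.id)=2
  14: ids {2} → COUNT(o.id)=1

Berlin | 3 ; Porto | 1 ; Delhi | 1 ; Oslo | 2 ; Fresno | 1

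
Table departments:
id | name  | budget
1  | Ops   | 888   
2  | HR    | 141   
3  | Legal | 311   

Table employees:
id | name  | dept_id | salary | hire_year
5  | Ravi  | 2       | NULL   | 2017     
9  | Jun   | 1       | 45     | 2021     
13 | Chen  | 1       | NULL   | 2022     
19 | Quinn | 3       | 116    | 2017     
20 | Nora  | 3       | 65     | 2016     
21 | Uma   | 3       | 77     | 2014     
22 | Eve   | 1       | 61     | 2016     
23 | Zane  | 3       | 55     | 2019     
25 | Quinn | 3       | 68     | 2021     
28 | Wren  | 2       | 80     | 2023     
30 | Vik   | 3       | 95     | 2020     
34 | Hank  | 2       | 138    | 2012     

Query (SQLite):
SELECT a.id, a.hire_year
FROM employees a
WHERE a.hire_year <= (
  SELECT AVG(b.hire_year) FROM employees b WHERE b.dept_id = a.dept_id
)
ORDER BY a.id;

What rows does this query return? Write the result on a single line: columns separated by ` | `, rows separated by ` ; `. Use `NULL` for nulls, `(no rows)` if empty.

For each employees row a, compute AVG(hire_year) over rows sharing a.dept_id.
Keep row a if a.hire_year <= that per-group AVG.
  dept_id=1: AVG(hire_year) = 2019.666667
  dept_id=2: AVG(hire_year) = 2017.333333
  dept_id=3: AVG(hire_year) = 2017.833333

5 | 2017 ; 19 | 2017 ; 20 | 2016 ; 21 | 2014 ; 22 | 2016 ; 34 | 2012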